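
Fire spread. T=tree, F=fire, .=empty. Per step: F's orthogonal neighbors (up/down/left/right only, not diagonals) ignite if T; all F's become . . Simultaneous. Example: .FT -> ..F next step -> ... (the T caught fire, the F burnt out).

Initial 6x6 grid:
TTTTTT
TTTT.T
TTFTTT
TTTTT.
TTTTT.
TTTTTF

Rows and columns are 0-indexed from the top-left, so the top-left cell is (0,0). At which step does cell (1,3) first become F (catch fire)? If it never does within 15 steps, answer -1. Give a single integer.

Step 1: cell (1,3)='T' (+5 fires, +2 burnt)
Step 2: cell (1,3)='F' (+10 fires, +5 burnt)
  -> target ignites at step 2
Step 3: cell (1,3)='.' (+9 fires, +10 burnt)
Step 4: cell (1,3)='.' (+5 fires, +9 burnt)
Step 5: cell (1,3)='.' (+2 fires, +5 burnt)
Step 6: cell (1,3)='.' (+0 fires, +2 burnt)
  fire out at step 6

2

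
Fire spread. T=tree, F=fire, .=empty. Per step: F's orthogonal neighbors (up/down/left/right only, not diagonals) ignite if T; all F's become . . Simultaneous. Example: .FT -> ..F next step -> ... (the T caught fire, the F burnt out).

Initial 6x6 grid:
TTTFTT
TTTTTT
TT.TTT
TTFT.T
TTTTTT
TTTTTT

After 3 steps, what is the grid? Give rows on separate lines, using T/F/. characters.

Step 1: 6 trees catch fire, 2 burn out
  TTF.FT
  TTTFTT
  TT.TTT
  TF.F.T
  TTFTTT
  TTTTTT
Step 2: 10 trees catch fire, 6 burn out
  TF...F
  TTF.FT
  TF.FTT
  F....T
  TF.FTT
  TTFTTT
Step 3: 9 trees catch fire, 10 burn out
  F.....
  TF...F
  F...FT
  .....T
  F...FT
  TF.FTT

F.....
TF...F
F...FT
.....T
F...FT
TF.FTT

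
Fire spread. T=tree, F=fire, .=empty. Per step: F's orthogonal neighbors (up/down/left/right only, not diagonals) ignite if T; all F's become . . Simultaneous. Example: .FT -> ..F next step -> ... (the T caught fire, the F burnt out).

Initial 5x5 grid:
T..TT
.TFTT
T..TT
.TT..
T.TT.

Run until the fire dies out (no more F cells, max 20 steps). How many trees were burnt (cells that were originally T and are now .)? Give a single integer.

Step 1: +2 fires, +1 burnt (F count now 2)
Step 2: +3 fires, +2 burnt (F count now 3)
Step 3: +2 fires, +3 burnt (F count now 2)
Step 4: +0 fires, +2 burnt (F count now 0)
Fire out after step 4
Initially T: 14, now '.': 18
Total burnt (originally-T cells now '.'): 7

Answer: 7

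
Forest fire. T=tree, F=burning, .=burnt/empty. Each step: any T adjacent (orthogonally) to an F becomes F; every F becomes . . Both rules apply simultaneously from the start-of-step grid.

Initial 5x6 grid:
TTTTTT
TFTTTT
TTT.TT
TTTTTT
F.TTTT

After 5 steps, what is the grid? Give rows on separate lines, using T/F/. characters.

Step 1: 5 trees catch fire, 2 burn out
  TFTTTT
  F.FTTT
  TFT.TT
  FTTTTT
  ..TTTT
Step 2: 6 trees catch fire, 5 burn out
  F.FTTT
  ...FTT
  F.F.TT
  .FTTTT
  ..TTTT
Step 3: 3 trees catch fire, 6 burn out
  ...FTT
  ....FT
  ....TT
  ..FTTT
  ..TTTT
Step 4: 5 trees catch fire, 3 burn out
  ....FT
  .....F
  ....FT
  ...FTT
  ..FTTT
Step 5: 4 trees catch fire, 5 burn out
  .....F
  ......
  .....F
  ....FT
  ...FTT

.....F
......
.....F
....FT
...FTT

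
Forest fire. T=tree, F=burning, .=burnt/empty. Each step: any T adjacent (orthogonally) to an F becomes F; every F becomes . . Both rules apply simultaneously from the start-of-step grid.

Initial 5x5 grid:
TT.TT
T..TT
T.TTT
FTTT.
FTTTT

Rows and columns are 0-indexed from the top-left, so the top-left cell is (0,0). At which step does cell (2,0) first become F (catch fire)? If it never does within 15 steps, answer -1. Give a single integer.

Step 1: cell (2,0)='F' (+3 fires, +2 burnt)
  -> target ignites at step 1
Step 2: cell (2,0)='.' (+3 fires, +3 burnt)
Step 3: cell (2,0)='.' (+4 fires, +3 burnt)
Step 4: cell (2,0)='.' (+3 fires, +4 burnt)
Step 5: cell (2,0)='.' (+2 fires, +3 burnt)
Step 6: cell (2,0)='.' (+2 fires, +2 burnt)
Step 7: cell (2,0)='.' (+1 fires, +2 burnt)
Step 8: cell (2,0)='.' (+0 fires, +1 burnt)
  fire out at step 8

1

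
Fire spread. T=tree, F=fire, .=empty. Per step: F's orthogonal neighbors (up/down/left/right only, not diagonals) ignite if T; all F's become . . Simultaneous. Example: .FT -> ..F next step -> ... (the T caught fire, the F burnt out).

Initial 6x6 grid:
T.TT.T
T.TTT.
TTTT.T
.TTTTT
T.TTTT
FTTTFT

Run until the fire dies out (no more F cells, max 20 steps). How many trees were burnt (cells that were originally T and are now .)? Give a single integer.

Step 1: +5 fires, +2 burnt (F count now 5)
Step 2: +4 fires, +5 burnt (F count now 4)
Step 3: +3 fires, +4 burnt (F count now 3)
Step 4: +3 fires, +3 burnt (F count now 3)
Step 5: +3 fires, +3 burnt (F count now 3)
Step 6: +4 fires, +3 burnt (F count now 4)
Step 7: +2 fires, +4 burnt (F count now 2)
Step 8: +1 fires, +2 burnt (F count now 1)
Step 9: +1 fires, +1 burnt (F count now 1)
Step 10: +0 fires, +1 burnt (F count now 0)
Fire out after step 10
Initially T: 27, now '.': 35
Total burnt (originally-T cells now '.'): 26

Answer: 26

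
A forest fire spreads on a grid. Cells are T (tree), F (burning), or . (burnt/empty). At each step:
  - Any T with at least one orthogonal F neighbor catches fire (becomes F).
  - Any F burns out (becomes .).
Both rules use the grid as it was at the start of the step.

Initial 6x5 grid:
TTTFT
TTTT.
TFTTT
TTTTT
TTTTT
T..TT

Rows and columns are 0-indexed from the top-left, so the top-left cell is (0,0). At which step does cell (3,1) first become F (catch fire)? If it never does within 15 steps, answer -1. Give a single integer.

Step 1: cell (3,1)='F' (+7 fires, +2 burnt)
  -> target ignites at step 1
Step 2: cell (3,1)='.' (+7 fires, +7 burnt)
Step 3: cell (3,1)='.' (+5 fires, +7 burnt)
Step 4: cell (3,1)='.' (+3 fires, +5 burnt)
Step 5: cell (3,1)='.' (+2 fires, +3 burnt)
Step 6: cell (3,1)='.' (+1 fires, +2 burnt)
Step 7: cell (3,1)='.' (+0 fires, +1 burnt)
  fire out at step 7

1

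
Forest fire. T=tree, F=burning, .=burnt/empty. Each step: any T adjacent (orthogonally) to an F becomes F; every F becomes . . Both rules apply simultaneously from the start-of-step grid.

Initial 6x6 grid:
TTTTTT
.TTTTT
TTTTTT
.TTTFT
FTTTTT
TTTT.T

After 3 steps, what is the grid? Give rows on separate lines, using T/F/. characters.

Step 1: 6 trees catch fire, 2 burn out
  TTTTTT
  .TTTTT
  TTTTFT
  .TTF.F
  .FTTFT
  FTTT.T
Step 2: 9 trees catch fire, 6 burn out
  TTTTTT
  .TTTFT
  TTTF.F
  .FF...
  ..FF.F
  .FTT.T
Step 3: 8 trees catch fire, 9 burn out
  TTTTFT
  .TTF.F
  TFF...
  ......
  ......
  ..FF.F

TTTTFT
.TTF.F
TFF...
......
......
..FF.F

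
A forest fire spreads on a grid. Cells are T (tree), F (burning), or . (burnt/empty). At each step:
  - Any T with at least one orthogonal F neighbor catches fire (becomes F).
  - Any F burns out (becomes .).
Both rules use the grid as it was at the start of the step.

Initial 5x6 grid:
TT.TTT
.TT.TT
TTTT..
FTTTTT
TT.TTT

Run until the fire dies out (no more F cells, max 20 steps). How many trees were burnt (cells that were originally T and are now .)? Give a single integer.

Answer: 18

Derivation:
Step 1: +3 fires, +1 burnt (F count now 3)
Step 2: +3 fires, +3 burnt (F count now 3)
Step 3: +3 fires, +3 burnt (F count now 3)
Step 4: +5 fires, +3 burnt (F count now 5)
Step 5: +3 fires, +5 burnt (F count now 3)
Step 6: +1 fires, +3 burnt (F count now 1)
Step 7: +0 fires, +1 burnt (F count now 0)
Fire out after step 7
Initially T: 23, now '.': 25
Total burnt (originally-T cells now '.'): 18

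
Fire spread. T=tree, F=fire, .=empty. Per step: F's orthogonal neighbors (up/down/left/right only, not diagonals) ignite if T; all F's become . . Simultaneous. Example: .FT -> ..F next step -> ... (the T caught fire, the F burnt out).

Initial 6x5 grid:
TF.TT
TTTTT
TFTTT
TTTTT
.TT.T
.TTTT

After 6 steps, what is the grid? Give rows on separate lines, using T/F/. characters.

Step 1: 5 trees catch fire, 2 burn out
  F..TT
  TFTTT
  F.FTT
  TFTTT
  .TT.T
  .TTTT
Step 2: 6 trees catch fire, 5 burn out
  ...TT
  F.FTT
  ...FT
  F.FTT
  .FT.T
  .TTTT
Step 3: 5 trees catch fire, 6 burn out
  ...TT
  ...FT
  ....F
  ...FT
  ..F.T
  .FTTT
Step 4: 4 trees catch fire, 5 burn out
  ...FT
  ....F
  .....
  ....F
  ....T
  ..FTT
Step 5: 3 trees catch fire, 4 burn out
  ....F
  .....
  .....
  .....
  ....F
  ...FT
Step 6: 1 trees catch fire, 3 burn out
  .....
  .....
  .....
  .....
  .....
  ....F

.....
.....
.....
.....
.....
....F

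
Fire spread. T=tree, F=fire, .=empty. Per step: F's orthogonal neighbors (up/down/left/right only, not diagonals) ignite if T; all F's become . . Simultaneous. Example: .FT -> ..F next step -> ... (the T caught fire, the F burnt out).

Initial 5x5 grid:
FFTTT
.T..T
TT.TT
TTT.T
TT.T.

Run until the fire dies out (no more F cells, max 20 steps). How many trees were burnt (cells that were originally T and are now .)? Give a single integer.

Step 1: +2 fires, +2 burnt (F count now 2)
Step 2: +2 fires, +2 burnt (F count now 2)
Step 3: +3 fires, +2 burnt (F count now 3)
Step 4: +4 fires, +3 burnt (F count now 4)
Step 5: +2 fires, +4 burnt (F count now 2)
Step 6: +2 fires, +2 burnt (F count now 2)
Step 7: +0 fires, +2 burnt (F count now 0)
Fire out after step 7
Initially T: 16, now '.': 24
Total burnt (originally-T cells now '.'): 15

Answer: 15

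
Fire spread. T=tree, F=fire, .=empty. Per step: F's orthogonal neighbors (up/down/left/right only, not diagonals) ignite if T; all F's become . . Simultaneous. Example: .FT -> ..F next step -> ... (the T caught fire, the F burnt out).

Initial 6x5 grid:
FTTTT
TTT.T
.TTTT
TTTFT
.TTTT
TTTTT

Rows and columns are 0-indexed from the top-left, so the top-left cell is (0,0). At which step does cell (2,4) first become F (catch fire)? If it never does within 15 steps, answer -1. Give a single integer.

Step 1: cell (2,4)='T' (+6 fires, +2 burnt)
Step 2: cell (2,4)='F' (+8 fires, +6 burnt)
  -> target ignites at step 2
Step 3: cell (2,4)='.' (+8 fires, +8 burnt)
Step 4: cell (2,4)='.' (+2 fires, +8 burnt)
Step 5: cell (2,4)='.' (+1 fires, +2 burnt)
Step 6: cell (2,4)='.' (+0 fires, +1 burnt)
  fire out at step 6

2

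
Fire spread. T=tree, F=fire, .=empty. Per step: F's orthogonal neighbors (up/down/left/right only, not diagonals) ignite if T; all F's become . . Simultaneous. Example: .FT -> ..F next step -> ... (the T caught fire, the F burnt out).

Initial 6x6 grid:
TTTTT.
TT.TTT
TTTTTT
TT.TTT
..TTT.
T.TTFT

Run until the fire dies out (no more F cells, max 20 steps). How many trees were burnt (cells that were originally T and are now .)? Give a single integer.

Step 1: +3 fires, +1 burnt (F count now 3)
Step 2: +3 fires, +3 burnt (F count now 3)
Step 3: +4 fires, +3 burnt (F count now 4)
Step 4: +3 fires, +4 burnt (F count now 3)
Step 5: +4 fires, +3 burnt (F count now 4)
Step 6: +2 fires, +4 burnt (F count now 2)
Step 7: +4 fires, +2 burnt (F count now 4)
Step 8: +3 fires, +4 burnt (F count now 3)
Step 9: +1 fires, +3 burnt (F count now 1)
Step 10: +0 fires, +1 burnt (F count now 0)
Fire out after step 10
Initially T: 28, now '.': 35
Total burnt (originally-T cells now '.'): 27

Answer: 27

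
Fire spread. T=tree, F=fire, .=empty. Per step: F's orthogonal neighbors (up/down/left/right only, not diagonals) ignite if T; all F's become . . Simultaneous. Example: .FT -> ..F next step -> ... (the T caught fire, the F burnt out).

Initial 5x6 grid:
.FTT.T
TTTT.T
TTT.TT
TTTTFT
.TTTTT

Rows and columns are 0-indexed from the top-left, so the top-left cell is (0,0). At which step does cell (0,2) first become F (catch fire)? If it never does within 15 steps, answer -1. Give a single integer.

Step 1: cell (0,2)='F' (+6 fires, +2 burnt)
  -> target ignites at step 1
Step 2: cell (0,2)='.' (+8 fires, +6 burnt)
Step 3: cell (0,2)='.' (+6 fires, +8 burnt)
Step 4: cell (0,2)='.' (+3 fires, +6 burnt)
Step 5: cell (0,2)='.' (+0 fires, +3 burnt)
  fire out at step 5

1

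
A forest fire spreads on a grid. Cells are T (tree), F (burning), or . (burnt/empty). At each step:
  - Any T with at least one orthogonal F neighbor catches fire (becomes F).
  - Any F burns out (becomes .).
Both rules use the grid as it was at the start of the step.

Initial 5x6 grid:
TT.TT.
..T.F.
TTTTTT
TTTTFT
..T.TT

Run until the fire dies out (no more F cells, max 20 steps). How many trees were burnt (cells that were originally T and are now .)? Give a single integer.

Answer: 17

Derivation:
Step 1: +5 fires, +2 burnt (F count now 5)
Step 2: +5 fires, +5 burnt (F count now 5)
Step 3: +3 fires, +5 burnt (F count now 3)
Step 4: +3 fires, +3 burnt (F count now 3)
Step 5: +1 fires, +3 burnt (F count now 1)
Step 6: +0 fires, +1 burnt (F count now 0)
Fire out after step 6
Initially T: 19, now '.': 28
Total burnt (originally-T cells now '.'): 17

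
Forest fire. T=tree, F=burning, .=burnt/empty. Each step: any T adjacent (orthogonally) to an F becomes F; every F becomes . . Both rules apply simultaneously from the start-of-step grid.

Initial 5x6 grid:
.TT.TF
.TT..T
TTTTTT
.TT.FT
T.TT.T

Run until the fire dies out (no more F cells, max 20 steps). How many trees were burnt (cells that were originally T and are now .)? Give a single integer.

Step 1: +4 fires, +2 burnt (F count now 4)
Step 2: +3 fires, +4 burnt (F count now 3)
Step 3: +1 fires, +3 burnt (F count now 1)
Step 4: +3 fires, +1 burnt (F count now 3)
Step 5: +5 fires, +3 burnt (F count now 5)
Step 6: +2 fires, +5 burnt (F count now 2)
Step 7: +0 fires, +2 burnt (F count now 0)
Fire out after step 7
Initially T: 19, now '.': 29
Total burnt (originally-T cells now '.'): 18

Answer: 18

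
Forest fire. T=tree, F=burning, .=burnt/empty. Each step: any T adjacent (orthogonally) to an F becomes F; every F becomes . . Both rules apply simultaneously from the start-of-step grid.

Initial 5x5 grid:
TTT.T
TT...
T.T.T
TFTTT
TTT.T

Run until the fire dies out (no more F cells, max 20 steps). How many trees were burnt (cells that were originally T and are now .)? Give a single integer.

Answer: 16

Derivation:
Step 1: +3 fires, +1 burnt (F count now 3)
Step 2: +5 fires, +3 burnt (F count now 5)
Step 3: +2 fires, +5 burnt (F count now 2)
Step 4: +4 fires, +2 burnt (F count now 4)
Step 5: +1 fires, +4 burnt (F count now 1)
Step 6: +1 fires, +1 burnt (F count now 1)
Step 7: +0 fires, +1 burnt (F count now 0)
Fire out after step 7
Initially T: 17, now '.': 24
Total burnt (originally-T cells now '.'): 16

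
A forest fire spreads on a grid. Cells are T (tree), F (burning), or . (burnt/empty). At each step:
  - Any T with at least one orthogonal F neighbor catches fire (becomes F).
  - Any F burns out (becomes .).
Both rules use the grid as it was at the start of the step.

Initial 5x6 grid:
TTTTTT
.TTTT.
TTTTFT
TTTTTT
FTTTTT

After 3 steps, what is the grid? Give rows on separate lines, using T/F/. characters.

Step 1: 6 trees catch fire, 2 burn out
  TTTTTT
  .TTTF.
  TTTF.F
  FTTTFT
  .FTTTT
Step 2: 9 trees catch fire, 6 burn out
  TTTTFT
  .TTF..
  FTF...
  .FTF.F
  ..FTFT
Step 3: 7 trees catch fire, 9 burn out
  TTTF.F
  .TF...
  .F....
  ..F...
  ...F.F

TTTF.F
.TF...
.F....
..F...
...F.F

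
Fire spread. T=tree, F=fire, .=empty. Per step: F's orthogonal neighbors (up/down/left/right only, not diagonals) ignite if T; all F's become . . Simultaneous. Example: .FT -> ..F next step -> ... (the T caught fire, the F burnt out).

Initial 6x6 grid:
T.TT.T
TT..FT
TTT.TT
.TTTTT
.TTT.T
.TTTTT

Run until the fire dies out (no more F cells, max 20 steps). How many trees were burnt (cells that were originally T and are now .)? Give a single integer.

Step 1: +2 fires, +1 burnt (F count now 2)
Step 2: +3 fires, +2 burnt (F count now 3)
Step 3: +2 fires, +3 burnt (F count now 2)
Step 4: +3 fires, +2 burnt (F count now 3)
Step 5: +5 fires, +3 burnt (F count now 5)
Step 6: +4 fires, +5 burnt (F count now 4)
Step 7: +3 fires, +4 burnt (F count now 3)
Step 8: +1 fires, +3 burnt (F count now 1)
Step 9: +1 fires, +1 burnt (F count now 1)
Step 10: +0 fires, +1 burnt (F count now 0)
Fire out after step 10
Initially T: 26, now '.': 34
Total burnt (originally-T cells now '.'): 24

Answer: 24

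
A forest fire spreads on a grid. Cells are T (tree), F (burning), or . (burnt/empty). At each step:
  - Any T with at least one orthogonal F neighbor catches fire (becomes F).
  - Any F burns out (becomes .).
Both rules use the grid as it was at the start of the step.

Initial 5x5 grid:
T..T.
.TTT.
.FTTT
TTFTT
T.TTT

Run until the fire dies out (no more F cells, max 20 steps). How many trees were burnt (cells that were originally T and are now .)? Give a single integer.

Step 1: +5 fires, +2 burnt (F count now 5)
Step 2: +5 fires, +5 burnt (F count now 5)
Step 3: +4 fires, +5 burnt (F count now 4)
Step 4: +1 fires, +4 burnt (F count now 1)
Step 5: +0 fires, +1 burnt (F count now 0)
Fire out after step 5
Initially T: 16, now '.': 24
Total burnt (originally-T cells now '.'): 15

Answer: 15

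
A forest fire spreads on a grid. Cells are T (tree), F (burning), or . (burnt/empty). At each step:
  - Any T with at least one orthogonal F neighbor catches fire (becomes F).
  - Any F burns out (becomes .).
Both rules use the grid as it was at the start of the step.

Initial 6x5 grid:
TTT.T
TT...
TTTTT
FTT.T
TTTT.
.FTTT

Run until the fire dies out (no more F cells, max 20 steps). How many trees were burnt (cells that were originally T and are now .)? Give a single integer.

Step 1: +5 fires, +2 burnt (F count now 5)
Step 2: +5 fires, +5 burnt (F count now 5)
Step 3: +5 fires, +5 burnt (F count now 5)
Step 4: +2 fires, +5 burnt (F count now 2)
Step 5: +2 fires, +2 burnt (F count now 2)
Step 6: +1 fires, +2 burnt (F count now 1)
Step 7: +0 fires, +1 burnt (F count now 0)
Fire out after step 7
Initially T: 21, now '.': 29
Total burnt (originally-T cells now '.'): 20

Answer: 20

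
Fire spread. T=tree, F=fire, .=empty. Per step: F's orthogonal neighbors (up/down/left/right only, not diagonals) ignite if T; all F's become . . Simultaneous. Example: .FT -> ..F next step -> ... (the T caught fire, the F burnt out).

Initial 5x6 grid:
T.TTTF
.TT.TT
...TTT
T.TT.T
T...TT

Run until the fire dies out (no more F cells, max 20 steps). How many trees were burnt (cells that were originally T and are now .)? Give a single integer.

Answer: 15

Derivation:
Step 1: +2 fires, +1 burnt (F count now 2)
Step 2: +3 fires, +2 burnt (F count now 3)
Step 3: +3 fires, +3 burnt (F count now 3)
Step 4: +3 fires, +3 burnt (F count now 3)
Step 5: +3 fires, +3 burnt (F count now 3)
Step 6: +1 fires, +3 burnt (F count now 1)
Step 7: +0 fires, +1 burnt (F count now 0)
Fire out after step 7
Initially T: 18, now '.': 27
Total burnt (originally-T cells now '.'): 15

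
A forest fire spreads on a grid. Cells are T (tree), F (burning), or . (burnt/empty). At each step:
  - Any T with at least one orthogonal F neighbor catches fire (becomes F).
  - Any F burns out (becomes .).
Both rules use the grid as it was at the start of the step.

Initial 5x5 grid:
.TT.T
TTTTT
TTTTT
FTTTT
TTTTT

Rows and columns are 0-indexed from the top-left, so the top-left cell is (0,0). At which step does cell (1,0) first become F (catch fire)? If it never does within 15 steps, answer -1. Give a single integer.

Step 1: cell (1,0)='T' (+3 fires, +1 burnt)
Step 2: cell (1,0)='F' (+4 fires, +3 burnt)
  -> target ignites at step 2
Step 3: cell (1,0)='.' (+4 fires, +4 burnt)
Step 4: cell (1,0)='.' (+5 fires, +4 burnt)
Step 5: cell (1,0)='.' (+4 fires, +5 burnt)
Step 6: cell (1,0)='.' (+1 fires, +4 burnt)
Step 7: cell (1,0)='.' (+1 fires, +1 burnt)
Step 8: cell (1,0)='.' (+0 fires, +1 burnt)
  fire out at step 8

2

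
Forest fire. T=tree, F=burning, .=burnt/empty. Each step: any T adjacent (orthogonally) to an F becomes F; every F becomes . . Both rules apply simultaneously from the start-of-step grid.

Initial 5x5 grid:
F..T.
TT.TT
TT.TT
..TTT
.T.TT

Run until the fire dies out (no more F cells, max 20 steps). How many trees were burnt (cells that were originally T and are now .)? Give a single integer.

Answer: 4

Derivation:
Step 1: +1 fires, +1 burnt (F count now 1)
Step 2: +2 fires, +1 burnt (F count now 2)
Step 3: +1 fires, +2 burnt (F count now 1)
Step 4: +0 fires, +1 burnt (F count now 0)
Fire out after step 4
Initially T: 15, now '.': 14
Total burnt (originally-T cells now '.'): 4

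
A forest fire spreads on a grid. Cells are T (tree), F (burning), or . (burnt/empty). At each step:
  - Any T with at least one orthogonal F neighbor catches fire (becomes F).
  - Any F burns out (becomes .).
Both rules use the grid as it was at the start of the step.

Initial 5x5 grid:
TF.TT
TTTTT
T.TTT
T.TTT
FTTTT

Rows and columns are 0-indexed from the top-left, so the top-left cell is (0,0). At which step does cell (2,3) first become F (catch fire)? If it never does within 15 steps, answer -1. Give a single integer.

Step 1: cell (2,3)='T' (+4 fires, +2 burnt)
Step 2: cell (2,3)='T' (+4 fires, +4 burnt)
Step 3: cell (2,3)='T' (+4 fires, +4 burnt)
Step 4: cell (2,3)='F' (+5 fires, +4 burnt)
  -> target ignites at step 4
Step 5: cell (2,3)='.' (+3 fires, +5 burnt)
Step 6: cell (2,3)='.' (+0 fires, +3 burnt)
  fire out at step 6

4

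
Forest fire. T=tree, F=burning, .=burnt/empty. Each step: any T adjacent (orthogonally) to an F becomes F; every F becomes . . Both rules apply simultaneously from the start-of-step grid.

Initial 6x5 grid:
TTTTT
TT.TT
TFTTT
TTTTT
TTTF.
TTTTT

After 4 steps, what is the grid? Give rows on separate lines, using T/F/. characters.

Step 1: 7 trees catch fire, 2 burn out
  TTTTT
  TF.TT
  F.FTT
  TFTFT
  TTF..
  TTTFT
Step 2: 9 trees catch fire, 7 burn out
  TFTTT
  F..TT
  ...FT
  F.F.F
  TF...
  TTF.F
Step 3: 6 trees catch fire, 9 burn out
  F.FTT
  ...FT
  ....F
  .....
  F....
  TF...
Step 4: 3 trees catch fire, 6 burn out
  ...FT
  ....F
  .....
  .....
  .....
  F....

...FT
....F
.....
.....
.....
F....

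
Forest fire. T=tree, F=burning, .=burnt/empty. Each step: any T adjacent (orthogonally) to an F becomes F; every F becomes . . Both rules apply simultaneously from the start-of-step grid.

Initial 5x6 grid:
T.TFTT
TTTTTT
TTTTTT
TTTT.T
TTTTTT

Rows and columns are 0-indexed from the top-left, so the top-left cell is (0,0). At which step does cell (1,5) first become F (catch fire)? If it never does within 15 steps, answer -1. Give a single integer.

Step 1: cell (1,5)='T' (+3 fires, +1 burnt)
Step 2: cell (1,5)='T' (+4 fires, +3 burnt)
Step 3: cell (1,5)='F' (+5 fires, +4 burnt)
  -> target ignites at step 3
Step 4: cell (1,5)='.' (+5 fires, +5 burnt)
Step 5: cell (1,5)='.' (+6 fires, +5 burnt)
Step 6: cell (1,5)='.' (+3 fires, +6 burnt)
Step 7: cell (1,5)='.' (+1 fires, +3 burnt)
Step 8: cell (1,5)='.' (+0 fires, +1 burnt)
  fire out at step 8

3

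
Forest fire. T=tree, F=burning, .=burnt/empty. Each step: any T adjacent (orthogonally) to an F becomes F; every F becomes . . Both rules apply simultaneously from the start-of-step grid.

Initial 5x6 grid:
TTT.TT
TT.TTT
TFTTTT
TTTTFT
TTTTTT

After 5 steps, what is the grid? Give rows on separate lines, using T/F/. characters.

Step 1: 8 trees catch fire, 2 burn out
  TTT.TT
  TF.TTT
  F.FTFT
  TFTF.F
  TTTTFT
Step 2: 10 trees catch fire, 8 burn out
  TFT.TT
  F..TFT
  ...F.F
  F.F...
  TFTF.F
Step 3: 7 trees catch fire, 10 burn out
  F.F.FT
  ...F.F
  ......
  ......
  F.F...
Step 4: 1 trees catch fire, 7 burn out
  .....F
  ......
  ......
  ......
  ......
Step 5: 0 trees catch fire, 1 burn out
  ......
  ......
  ......
  ......
  ......

......
......
......
......
......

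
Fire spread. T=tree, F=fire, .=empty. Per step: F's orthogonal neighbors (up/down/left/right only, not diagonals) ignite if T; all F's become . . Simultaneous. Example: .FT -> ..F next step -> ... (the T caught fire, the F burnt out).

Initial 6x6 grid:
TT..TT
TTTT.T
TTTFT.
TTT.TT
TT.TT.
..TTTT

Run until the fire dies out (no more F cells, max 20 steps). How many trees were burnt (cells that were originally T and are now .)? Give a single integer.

Step 1: +3 fires, +1 burnt (F count now 3)
Step 2: +4 fires, +3 burnt (F count now 4)
Step 3: +5 fires, +4 burnt (F count now 5)
Step 4: +6 fires, +5 burnt (F count now 6)
Step 5: +4 fires, +6 burnt (F count now 4)
Step 6: +1 fires, +4 burnt (F count now 1)
Step 7: +0 fires, +1 burnt (F count now 0)
Fire out after step 7
Initially T: 26, now '.': 33
Total burnt (originally-T cells now '.'): 23

Answer: 23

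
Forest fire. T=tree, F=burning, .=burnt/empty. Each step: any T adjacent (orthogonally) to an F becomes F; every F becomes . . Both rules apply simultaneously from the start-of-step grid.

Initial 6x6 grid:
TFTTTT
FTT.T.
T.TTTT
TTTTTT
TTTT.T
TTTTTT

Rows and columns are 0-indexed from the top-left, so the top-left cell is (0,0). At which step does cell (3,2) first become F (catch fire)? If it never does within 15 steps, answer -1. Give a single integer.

Step 1: cell (3,2)='T' (+4 fires, +2 burnt)
Step 2: cell (3,2)='T' (+3 fires, +4 burnt)
Step 3: cell (3,2)='T' (+4 fires, +3 burnt)
Step 4: cell (3,2)='F' (+6 fires, +4 burnt)
  -> target ignites at step 4
Step 5: cell (3,2)='.' (+4 fires, +6 burnt)
Step 6: cell (3,2)='.' (+4 fires, +4 burnt)
Step 7: cell (3,2)='.' (+2 fires, +4 burnt)
Step 8: cell (3,2)='.' (+2 fires, +2 burnt)
Step 9: cell (3,2)='.' (+1 fires, +2 burnt)
Step 10: cell (3,2)='.' (+0 fires, +1 burnt)
  fire out at step 10

4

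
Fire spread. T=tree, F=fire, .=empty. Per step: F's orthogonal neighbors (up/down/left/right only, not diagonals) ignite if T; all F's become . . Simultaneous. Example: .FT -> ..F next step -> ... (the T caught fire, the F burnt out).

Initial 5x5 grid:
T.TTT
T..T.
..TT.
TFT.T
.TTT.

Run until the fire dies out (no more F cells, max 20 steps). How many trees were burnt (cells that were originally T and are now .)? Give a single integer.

Step 1: +3 fires, +1 burnt (F count now 3)
Step 2: +2 fires, +3 burnt (F count now 2)
Step 3: +2 fires, +2 burnt (F count now 2)
Step 4: +1 fires, +2 burnt (F count now 1)
Step 5: +1 fires, +1 burnt (F count now 1)
Step 6: +2 fires, +1 burnt (F count now 2)
Step 7: +0 fires, +2 burnt (F count now 0)
Fire out after step 7
Initially T: 14, now '.': 22
Total burnt (originally-T cells now '.'): 11

Answer: 11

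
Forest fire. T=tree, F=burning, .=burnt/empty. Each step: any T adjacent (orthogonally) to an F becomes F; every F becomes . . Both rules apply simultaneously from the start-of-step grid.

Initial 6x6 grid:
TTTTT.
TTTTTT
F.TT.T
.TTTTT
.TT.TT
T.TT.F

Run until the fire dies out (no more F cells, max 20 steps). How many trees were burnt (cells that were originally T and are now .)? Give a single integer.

Answer: 25

Derivation:
Step 1: +2 fires, +2 burnt (F count now 2)
Step 2: +4 fires, +2 burnt (F count now 4)
Step 3: +4 fires, +4 burnt (F count now 4)
Step 4: +5 fires, +4 burnt (F count now 5)
Step 5: +4 fires, +5 burnt (F count now 4)
Step 6: +3 fires, +4 burnt (F count now 3)
Step 7: +2 fires, +3 burnt (F count now 2)
Step 8: +1 fires, +2 burnt (F count now 1)
Step 9: +0 fires, +1 burnt (F count now 0)
Fire out after step 9
Initially T: 26, now '.': 35
Total burnt (originally-T cells now '.'): 25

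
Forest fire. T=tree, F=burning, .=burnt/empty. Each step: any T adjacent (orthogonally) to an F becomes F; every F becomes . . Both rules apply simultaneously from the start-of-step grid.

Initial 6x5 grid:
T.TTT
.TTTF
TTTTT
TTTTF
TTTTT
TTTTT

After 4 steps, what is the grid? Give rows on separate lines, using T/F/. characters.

Step 1: 5 trees catch fire, 2 burn out
  T.TTF
  .TTF.
  TTTTF
  TTTF.
  TTTTF
  TTTTT
Step 2: 6 trees catch fire, 5 burn out
  T.TF.
  .TF..
  TTTF.
  TTF..
  TTTF.
  TTTTF
Step 3: 6 trees catch fire, 6 burn out
  T.F..
  .F...
  TTF..
  TF...
  TTF..
  TTTF.
Step 4: 4 trees catch fire, 6 burn out
  T....
  .....
  TF...
  F....
  TF...
  TTF..

T....
.....
TF...
F....
TF...
TTF..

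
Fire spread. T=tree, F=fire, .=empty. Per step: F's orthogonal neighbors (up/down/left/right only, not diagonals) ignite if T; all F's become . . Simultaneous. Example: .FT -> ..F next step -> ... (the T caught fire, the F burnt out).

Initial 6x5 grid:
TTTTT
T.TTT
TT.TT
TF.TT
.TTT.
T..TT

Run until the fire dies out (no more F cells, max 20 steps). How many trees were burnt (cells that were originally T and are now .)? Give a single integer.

Step 1: +3 fires, +1 burnt (F count now 3)
Step 2: +2 fires, +3 burnt (F count now 2)
Step 3: +2 fires, +2 burnt (F count now 2)
Step 4: +3 fires, +2 burnt (F count now 3)
Step 5: +4 fires, +3 burnt (F count now 4)
Step 6: +3 fires, +4 burnt (F count now 3)
Step 7: +3 fires, +3 burnt (F count now 3)
Step 8: +1 fires, +3 burnt (F count now 1)
Step 9: +0 fires, +1 burnt (F count now 0)
Fire out after step 9
Initially T: 22, now '.': 29
Total burnt (originally-T cells now '.'): 21

Answer: 21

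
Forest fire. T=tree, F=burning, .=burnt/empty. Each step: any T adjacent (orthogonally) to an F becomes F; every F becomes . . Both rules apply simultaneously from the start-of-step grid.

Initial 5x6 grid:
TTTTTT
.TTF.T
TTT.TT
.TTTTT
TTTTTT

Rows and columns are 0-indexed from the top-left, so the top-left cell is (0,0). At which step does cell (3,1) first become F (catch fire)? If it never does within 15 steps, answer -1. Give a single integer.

Step 1: cell (3,1)='T' (+2 fires, +1 burnt)
Step 2: cell (3,1)='T' (+4 fires, +2 burnt)
Step 3: cell (3,1)='T' (+4 fires, +4 burnt)
Step 4: cell (3,1)='F' (+6 fires, +4 burnt)
  -> target ignites at step 4
Step 5: cell (3,1)='.' (+4 fires, +6 burnt)
Step 6: cell (3,1)='.' (+4 fires, +4 burnt)
Step 7: cell (3,1)='.' (+1 fires, +4 burnt)
Step 8: cell (3,1)='.' (+0 fires, +1 burnt)
  fire out at step 8

4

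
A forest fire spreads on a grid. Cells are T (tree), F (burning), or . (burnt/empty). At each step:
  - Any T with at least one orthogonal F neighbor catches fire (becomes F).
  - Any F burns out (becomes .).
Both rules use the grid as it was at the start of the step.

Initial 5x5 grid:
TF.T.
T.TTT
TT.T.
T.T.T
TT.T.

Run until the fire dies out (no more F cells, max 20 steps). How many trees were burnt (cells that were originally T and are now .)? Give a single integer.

Step 1: +1 fires, +1 burnt (F count now 1)
Step 2: +1 fires, +1 burnt (F count now 1)
Step 3: +1 fires, +1 burnt (F count now 1)
Step 4: +2 fires, +1 burnt (F count now 2)
Step 5: +1 fires, +2 burnt (F count now 1)
Step 6: +1 fires, +1 burnt (F count now 1)
Step 7: +0 fires, +1 burnt (F count now 0)
Fire out after step 7
Initially T: 15, now '.': 17
Total burnt (originally-T cells now '.'): 7

Answer: 7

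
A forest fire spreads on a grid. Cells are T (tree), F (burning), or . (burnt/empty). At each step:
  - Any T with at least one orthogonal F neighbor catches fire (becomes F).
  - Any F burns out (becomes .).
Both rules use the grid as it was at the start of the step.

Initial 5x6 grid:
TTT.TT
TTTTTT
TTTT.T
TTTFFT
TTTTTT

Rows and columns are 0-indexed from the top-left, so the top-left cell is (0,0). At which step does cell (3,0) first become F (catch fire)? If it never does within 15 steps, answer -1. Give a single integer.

Step 1: cell (3,0)='T' (+5 fires, +2 burnt)
Step 2: cell (3,0)='T' (+6 fires, +5 burnt)
Step 3: cell (3,0)='F' (+6 fires, +6 burnt)
  -> target ignites at step 3
Step 4: cell (3,0)='.' (+6 fires, +6 burnt)
Step 5: cell (3,0)='.' (+2 fires, +6 burnt)
Step 6: cell (3,0)='.' (+1 fires, +2 burnt)
Step 7: cell (3,0)='.' (+0 fires, +1 burnt)
  fire out at step 7

3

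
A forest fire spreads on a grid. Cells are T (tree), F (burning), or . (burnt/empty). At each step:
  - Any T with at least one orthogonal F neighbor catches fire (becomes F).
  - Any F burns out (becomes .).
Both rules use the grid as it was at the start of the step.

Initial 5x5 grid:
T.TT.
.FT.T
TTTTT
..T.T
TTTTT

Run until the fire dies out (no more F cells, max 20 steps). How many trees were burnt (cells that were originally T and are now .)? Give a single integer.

Answer: 16

Derivation:
Step 1: +2 fires, +1 burnt (F count now 2)
Step 2: +3 fires, +2 burnt (F count now 3)
Step 3: +3 fires, +3 burnt (F count now 3)
Step 4: +2 fires, +3 burnt (F count now 2)
Step 5: +4 fires, +2 burnt (F count now 4)
Step 6: +2 fires, +4 burnt (F count now 2)
Step 7: +0 fires, +2 burnt (F count now 0)
Fire out after step 7
Initially T: 17, now '.': 24
Total burnt (originally-T cells now '.'): 16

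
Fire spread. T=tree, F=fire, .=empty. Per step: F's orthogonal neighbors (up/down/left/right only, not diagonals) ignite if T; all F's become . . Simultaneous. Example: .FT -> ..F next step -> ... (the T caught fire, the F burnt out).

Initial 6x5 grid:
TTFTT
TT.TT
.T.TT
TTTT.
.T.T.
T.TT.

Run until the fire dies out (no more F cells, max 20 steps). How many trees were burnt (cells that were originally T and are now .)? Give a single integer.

Answer: 19

Derivation:
Step 1: +2 fires, +1 burnt (F count now 2)
Step 2: +4 fires, +2 burnt (F count now 4)
Step 3: +4 fires, +4 burnt (F count now 4)
Step 4: +3 fires, +4 burnt (F count now 3)
Step 5: +4 fires, +3 burnt (F count now 4)
Step 6: +1 fires, +4 burnt (F count now 1)
Step 7: +1 fires, +1 burnt (F count now 1)
Step 8: +0 fires, +1 burnt (F count now 0)
Fire out after step 8
Initially T: 20, now '.': 29
Total burnt (originally-T cells now '.'): 19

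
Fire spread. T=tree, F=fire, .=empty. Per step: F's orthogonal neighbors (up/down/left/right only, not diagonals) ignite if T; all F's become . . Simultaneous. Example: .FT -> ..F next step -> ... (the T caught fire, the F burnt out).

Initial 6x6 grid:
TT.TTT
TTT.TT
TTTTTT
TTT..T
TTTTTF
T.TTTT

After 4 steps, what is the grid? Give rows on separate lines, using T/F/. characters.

Step 1: 3 trees catch fire, 1 burn out
  TT.TTT
  TTT.TT
  TTTTTT
  TTT..F
  TTTTF.
  T.TTTF
Step 2: 3 trees catch fire, 3 burn out
  TT.TTT
  TTT.TT
  TTTTTF
  TTT...
  TTTF..
  T.TTF.
Step 3: 4 trees catch fire, 3 burn out
  TT.TTT
  TTT.TF
  TTTTF.
  TTT...
  TTF...
  T.TF..
Step 4: 6 trees catch fire, 4 burn out
  TT.TTF
  TTT.F.
  TTTF..
  TTF...
  TF....
  T.F...

TT.TTF
TTT.F.
TTTF..
TTF...
TF....
T.F...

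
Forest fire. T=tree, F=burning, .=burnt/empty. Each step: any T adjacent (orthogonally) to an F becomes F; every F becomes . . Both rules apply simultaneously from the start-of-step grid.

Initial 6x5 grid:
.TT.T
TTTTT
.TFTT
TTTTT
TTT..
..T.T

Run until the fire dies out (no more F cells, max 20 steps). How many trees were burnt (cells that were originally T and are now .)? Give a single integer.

Answer: 20

Derivation:
Step 1: +4 fires, +1 burnt (F count now 4)
Step 2: +7 fires, +4 burnt (F count now 7)
Step 3: +7 fires, +7 burnt (F count now 7)
Step 4: +2 fires, +7 burnt (F count now 2)
Step 5: +0 fires, +2 burnt (F count now 0)
Fire out after step 5
Initially T: 21, now '.': 29
Total burnt (originally-T cells now '.'): 20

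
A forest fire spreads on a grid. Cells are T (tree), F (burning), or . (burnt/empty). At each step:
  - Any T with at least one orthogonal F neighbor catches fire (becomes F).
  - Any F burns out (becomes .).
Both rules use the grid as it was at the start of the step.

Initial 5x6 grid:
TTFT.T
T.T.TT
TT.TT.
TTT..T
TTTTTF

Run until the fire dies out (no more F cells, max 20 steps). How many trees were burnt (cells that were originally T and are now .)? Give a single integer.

Answer: 16

Derivation:
Step 1: +5 fires, +2 burnt (F count now 5)
Step 2: +2 fires, +5 burnt (F count now 2)
Step 3: +2 fires, +2 burnt (F count now 2)
Step 4: +3 fires, +2 burnt (F count now 3)
Step 5: +4 fires, +3 burnt (F count now 4)
Step 6: +0 fires, +4 burnt (F count now 0)
Fire out after step 6
Initially T: 21, now '.': 25
Total burnt (originally-T cells now '.'): 16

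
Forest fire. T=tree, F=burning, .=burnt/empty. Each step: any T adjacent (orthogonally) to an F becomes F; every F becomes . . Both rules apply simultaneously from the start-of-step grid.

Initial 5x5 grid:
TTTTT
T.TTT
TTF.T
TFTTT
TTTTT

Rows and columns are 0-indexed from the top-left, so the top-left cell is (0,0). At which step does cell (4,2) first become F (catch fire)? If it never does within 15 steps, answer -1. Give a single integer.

Step 1: cell (4,2)='T' (+5 fires, +2 burnt)
Step 2: cell (4,2)='F' (+6 fires, +5 burnt)
  -> target ignites at step 2
Step 3: cell (4,2)='.' (+6 fires, +6 burnt)
Step 4: cell (4,2)='.' (+4 fires, +6 burnt)
Step 5: cell (4,2)='.' (+0 fires, +4 burnt)
  fire out at step 5

2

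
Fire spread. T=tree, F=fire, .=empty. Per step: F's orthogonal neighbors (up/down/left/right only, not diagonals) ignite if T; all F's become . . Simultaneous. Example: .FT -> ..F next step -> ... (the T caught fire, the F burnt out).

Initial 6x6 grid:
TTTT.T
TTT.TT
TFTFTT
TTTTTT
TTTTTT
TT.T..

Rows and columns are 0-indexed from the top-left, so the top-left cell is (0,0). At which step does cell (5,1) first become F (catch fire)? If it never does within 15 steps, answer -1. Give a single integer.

Step 1: cell (5,1)='T' (+6 fires, +2 burnt)
Step 2: cell (5,1)='T' (+10 fires, +6 burnt)
Step 3: cell (5,1)='F' (+9 fires, +10 burnt)
  -> target ignites at step 3
Step 4: cell (5,1)='.' (+4 fires, +9 burnt)
Step 5: cell (5,1)='.' (+0 fires, +4 burnt)
  fire out at step 5

3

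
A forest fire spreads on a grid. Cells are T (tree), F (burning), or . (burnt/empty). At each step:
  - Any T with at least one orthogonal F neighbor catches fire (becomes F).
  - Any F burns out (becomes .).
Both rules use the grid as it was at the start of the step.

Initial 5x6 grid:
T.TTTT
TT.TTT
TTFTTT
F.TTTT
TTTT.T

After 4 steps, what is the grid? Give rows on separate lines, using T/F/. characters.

Step 1: 5 trees catch fire, 2 burn out
  T.TTTT
  TT.TTT
  FF.FTT
  ..FTTT
  FTTT.T
Step 2: 7 trees catch fire, 5 burn out
  T.TTTT
  FF.FTT
  ....FT
  ...FTT
  .FFT.T
Step 3: 6 trees catch fire, 7 burn out
  F.TFTT
  ....FT
  .....F
  ....FT
  ...F.T
Step 4: 4 trees catch fire, 6 burn out
  ..F.FT
  .....F
  ......
  .....F
  .....T

..F.FT
.....F
......
.....F
.....T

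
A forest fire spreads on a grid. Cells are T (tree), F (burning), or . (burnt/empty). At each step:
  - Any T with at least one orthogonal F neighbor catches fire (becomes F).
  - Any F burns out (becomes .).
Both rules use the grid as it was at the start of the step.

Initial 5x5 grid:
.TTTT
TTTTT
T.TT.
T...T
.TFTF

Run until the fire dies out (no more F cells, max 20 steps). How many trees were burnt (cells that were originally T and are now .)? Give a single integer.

Answer: 3

Derivation:
Step 1: +3 fires, +2 burnt (F count now 3)
Step 2: +0 fires, +3 burnt (F count now 0)
Fire out after step 2
Initially T: 16, now '.': 12
Total burnt (originally-T cells now '.'): 3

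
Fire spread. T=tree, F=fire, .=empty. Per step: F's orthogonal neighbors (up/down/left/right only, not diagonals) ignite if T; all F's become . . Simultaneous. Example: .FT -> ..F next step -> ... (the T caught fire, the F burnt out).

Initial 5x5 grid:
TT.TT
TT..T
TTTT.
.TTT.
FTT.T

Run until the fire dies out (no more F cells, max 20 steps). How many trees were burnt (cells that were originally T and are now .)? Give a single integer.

Answer: 13

Derivation:
Step 1: +1 fires, +1 burnt (F count now 1)
Step 2: +2 fires, +1 burnt (F count now 2)
Step 3: +2 fires, +2 burnt (F count now 2)
Step 4: +4 fires, +2 burnt (F count now 4)
Step 5: +3 fires, +4 burnt (F count now 3)
Step 6: +1 fires, +3 burnt (F count now 1)
Step 7: +0 fires, +1 burnt (F count now 0)
Fire out after step 7
Initially T: 17, now '.': 21
Total burnt (originally-T cells now '.'): 13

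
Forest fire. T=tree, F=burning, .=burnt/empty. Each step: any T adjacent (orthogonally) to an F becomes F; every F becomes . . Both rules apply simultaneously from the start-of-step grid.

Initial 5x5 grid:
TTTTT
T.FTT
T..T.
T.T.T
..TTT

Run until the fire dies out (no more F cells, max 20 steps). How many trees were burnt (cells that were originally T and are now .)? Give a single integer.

Answer: 11

Derivation:
Step 1: +2 fires, +1 burnt (F count now 2)
Step 2: +4 fires, +2 burnt (F count now 4)
Step 3: +2 fires, +4 burnt (F count now 2)
Step 4: +1 fires, +2 burnt (F count now 1)
Step 5: +1 fires, +1 burnt (F count now 1)
Step 6: +1 fires, +1 burnt (F count now 1)
Step 7: +0 fires, +1 burnt (F count now 0)
Fire out after step 7
Initially T: 16, now '.': 20
Total burnt (originally-T cells now '.'): 11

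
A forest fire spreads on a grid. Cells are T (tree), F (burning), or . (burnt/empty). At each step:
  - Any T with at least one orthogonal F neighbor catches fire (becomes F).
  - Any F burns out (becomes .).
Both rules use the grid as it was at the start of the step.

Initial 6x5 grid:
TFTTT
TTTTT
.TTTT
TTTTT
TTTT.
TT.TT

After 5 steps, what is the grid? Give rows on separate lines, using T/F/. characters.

Step 1: 3 trees catch fire, 1 burn out
  F.FTT
  TFTTT
  .TTTT
  TTTTT
  TTTT.
  TT.TT
Step 2: 4 trees catch fire, 3 burn out
  ...FT
  F.FTT
  .FTTT
  TTTTT
  TTTT.
  TT.TT
Step 3: 4 trees catch fire, 4 burn out
  ....F
  ...FT
  ..FTT
  TFTTT
  TTTT.
  TT.TT
Step 4: 5 trees catch fire, 4 burn out
  .....
  ....F
  ...FT
  F.FTT
  TFTT.
  TT.TT
Step 5: 5 trees catch fire, 5 burn out
  .....
  .....
  ....F
  ...FT
  F.FT.
  TF.TT

.....
.....
....F
...FT
F.FT.
TF.TT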